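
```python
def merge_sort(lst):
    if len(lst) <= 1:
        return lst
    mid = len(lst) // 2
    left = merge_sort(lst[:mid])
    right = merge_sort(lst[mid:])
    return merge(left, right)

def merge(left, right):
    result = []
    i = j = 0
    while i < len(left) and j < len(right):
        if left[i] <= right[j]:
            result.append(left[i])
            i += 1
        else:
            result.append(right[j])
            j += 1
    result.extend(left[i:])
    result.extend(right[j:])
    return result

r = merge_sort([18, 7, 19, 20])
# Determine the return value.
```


merge_sort([18, 7, 19, 20])
Split into [18, 7] and [19, 20]
Left sorted: [7, 18]
Right sorted: [19, 20]
Merge [7, 18] and [19, 20]
= [7, 18, 19, 20]


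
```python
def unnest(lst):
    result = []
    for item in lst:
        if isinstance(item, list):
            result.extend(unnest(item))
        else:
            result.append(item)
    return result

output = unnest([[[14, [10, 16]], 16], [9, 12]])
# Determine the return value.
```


unnest([[[14, [10, 16]], 16], [9, 12]])
Processing each element:
  [[14, [10, 16]], 16] is a list -> unnest recursively -> [14, 10, 16, 16]
  [9, 12] is a list -> unnest recursively -> [9, 12]
= [14, 10, 16, 16, 9, 12]


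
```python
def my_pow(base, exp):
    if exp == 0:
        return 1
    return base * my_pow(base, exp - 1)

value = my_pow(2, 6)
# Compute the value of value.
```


my_pow(2, 6)
= 2 * my_pow(2, 5)
= 2 * 2 * my_pow(2, 4)
= 2 * 2 * 2 * my_pow(2, 3)
= 2 * 2 * 2 * 2 * my_pow(2, 2)
= 2 * 2 * 2 * 2 * 2 * my_pow(2, 1)
= 2 * 2 * 2 * 2 * 2 * 2 * my_pow(2, 0)
= 2 * 2 * 2 * 2 * 2 * 2 * 1
= 64


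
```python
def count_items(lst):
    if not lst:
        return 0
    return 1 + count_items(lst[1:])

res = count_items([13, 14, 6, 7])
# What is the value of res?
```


count_items([13, 14, 6, 7])
= 1 + count_items([14, 6, 7])
= 1 + 1 + count_items([6, 7])
= 1 + 1 + 1 + count_items([7])
= 1 + 1 + 1 + 1 + count_items([])
= 1 + 1 + 1 + 1 + 0
= 4


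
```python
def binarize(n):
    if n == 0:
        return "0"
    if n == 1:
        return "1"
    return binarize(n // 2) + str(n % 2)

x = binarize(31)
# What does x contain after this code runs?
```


binarize(31)
= binarize(15) + "1"
= binarize(7) + "1" + "1"
= binarize(3) + "1" + "1" + "1"
= binarize(1) + "1" + "1" + "1" + "1"
= "1" + "1" + "1" + "1" + "1"
= "11111"


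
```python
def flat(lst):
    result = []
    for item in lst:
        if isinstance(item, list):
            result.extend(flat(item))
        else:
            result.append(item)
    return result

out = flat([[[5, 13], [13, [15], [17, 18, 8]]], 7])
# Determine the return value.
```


flat([[[5, 13], [13, [15], [17, 18, 8]]], 7])
Processing each element:
  [[5, 13], [13, [15], [17, 18, 8]]] is a list -> flat recursively -> [5, 13, 13, 15, 17, 18, 8]
  7 is not a list -> append 7
= [5, 13, 13, 15, 17, 18, 8, 7]


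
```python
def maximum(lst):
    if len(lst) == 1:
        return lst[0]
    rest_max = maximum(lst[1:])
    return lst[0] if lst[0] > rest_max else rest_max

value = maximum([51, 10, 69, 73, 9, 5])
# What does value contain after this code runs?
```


maximum([51, 10, 69, 73, 9, 5])
= compare 51 with maximum([10, 69, 73, 9, 5])
= compare 10 with maximum([69, 73, 9, 5])
= compare 69 with maximum([73, 9, 5])
= compare 73 with maximum([9, 5])
= compare 9 with maximum([5])
Base: maximum([5]) = 5
compare 9 with 5: max = 9
compare 73 with 9: max = 73
compare 69 with 73: max = 73
compare 10 with 73: max = 73
compare 51 with 73: max = 73
= 73


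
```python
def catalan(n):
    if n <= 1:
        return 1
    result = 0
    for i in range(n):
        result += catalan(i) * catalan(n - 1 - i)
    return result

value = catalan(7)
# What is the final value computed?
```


catalan(7)
= sum of catalan(i) * catalan(7-1-i) for i in 0..6
First compute sub-values bottom-up:
  catalan(0) = 1, catalan(1) = 1
  catalan(2) = 1*1 + 1*1 = 2
  catalan(3) = 1*2 + 1*1 + 2*1 = 5
  catalan(4) = 1*5 + 1*2 + 2*1 + 5*1 = 14
  catalan(5) = 1*14 + 1*5 + 2*2 + 5*1 + 14*1 = 42
  catalan(6) = 1*42 + 1*14 + 2*5 + 5*2 + 14*1 + 42*1 = 132
Now catalan(7):
  catalan(0)*catalan(6) = 1*132 = 132
  catalan(1)*catalan(5) = 1*42 = 42
  catalan(2)*catalan(4) = 2*14 = 28
  catalan(3)*catalan(3) = 5*5 = 25
  catalan(4)*catalan(2) = 14*2 = 28
  catalan(5)*catalan(1) = 42*1 = 42
  catalan(6)*catalan(0) = 132*1 = 132
= 132 + 42 + 28 + 25 + 28 + 42 + 132
= 429


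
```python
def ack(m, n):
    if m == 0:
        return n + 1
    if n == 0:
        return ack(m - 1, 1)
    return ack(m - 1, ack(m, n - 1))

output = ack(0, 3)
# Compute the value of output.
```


ack(0, 3)
m == 0: return 3 + 1 = 4
= 4


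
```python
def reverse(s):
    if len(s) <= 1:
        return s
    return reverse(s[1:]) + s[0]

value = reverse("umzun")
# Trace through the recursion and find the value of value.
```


reverse("umzun")
= reverse("mzun") + "u"
= reverse("zun") + "m" + "u"
= reverse("un") + "z" + "m" + "u"
= reverse("n") + "u" + "z" + "m" + "u"
= "n" + "u" + "z" + "m" + "u"
= "nuzmu"


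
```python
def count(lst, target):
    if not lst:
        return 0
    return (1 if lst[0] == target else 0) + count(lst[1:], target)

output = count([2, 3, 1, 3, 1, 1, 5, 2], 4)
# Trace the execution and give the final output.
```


count([2, 3, 1, 3, 1, 1, 5, 2], 4)
lst[0]=2 != 4: 0 + count([3, 1, 3, 1, 1, 5, 2], 4)
lst[0]=3 != 4: 0 + count([1, 3, 1, 1, 5, 2], 4)
lst[0]=1 != 4: 0 + count([3, 1, 1, 5, 2], 4)
lst[0]=3 != 4: 0 + count([1, 1, 5, 2], 4)
lst[0]=1 != 4: 0 + count([1, 5, 2], 4)
lst[0]=1 != 4: 0 + count([5, 2], 4)
lst[0]=5 != 4: 0 + count([2], 4)
lst[0]=2 != 4: 0 + count([], 4)
= 0


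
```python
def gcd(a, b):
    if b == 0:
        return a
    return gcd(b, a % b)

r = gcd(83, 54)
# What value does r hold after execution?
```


gcd(83, 54)
= gcd(54, 83 % 54) = gcd(54, 29)
= gcd(29, 54 % 29) = gcd(29, 25)
= gcd(25, 29 % 25) = gcd(25, 4)
= gcd(4, 25 % 4) = gcd(4, 1)
= gcd(1, 4 % 1) = gcd(1, 0)
b == 0, return a = 1


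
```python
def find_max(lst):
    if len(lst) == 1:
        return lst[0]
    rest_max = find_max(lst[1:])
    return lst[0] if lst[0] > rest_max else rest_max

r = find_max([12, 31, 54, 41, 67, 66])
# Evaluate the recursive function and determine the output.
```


find_max([12, 31, 54, 41, 67, 66])
= compare 12 with find_max([31, 54, 41, 67, 66])
= compare 31 with find_max([54, 41, 67, 66])
= compare 54 with find_max([41, 67, 66])
= compare 41 with find_max([67, 66])
= compare 67 with find_max([66])
Base: find_max([66]) = 66
compare 67 with 66: max = 67
compare 41 with 67: max = 67
compare 54 with 67: max = 67
compare 31 with 67: max = 67
compare 12 with 67: max = 67
= 67


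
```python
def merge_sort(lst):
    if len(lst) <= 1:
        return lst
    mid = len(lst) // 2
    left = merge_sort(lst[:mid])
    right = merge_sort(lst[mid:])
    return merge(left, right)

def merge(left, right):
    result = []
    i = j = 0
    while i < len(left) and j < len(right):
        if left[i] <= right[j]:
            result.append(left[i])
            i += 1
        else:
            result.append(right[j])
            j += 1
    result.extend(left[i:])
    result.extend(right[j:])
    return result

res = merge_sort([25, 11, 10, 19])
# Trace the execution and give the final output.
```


merge_sort([25, 11, 10, 19])
Split into [25, 11] and [10, 19]
Left sorted: [11, 25]
Right sorted: [10, 19]
Merge [11, 25] and [10, 19]
= [10, 11, 19, 25]


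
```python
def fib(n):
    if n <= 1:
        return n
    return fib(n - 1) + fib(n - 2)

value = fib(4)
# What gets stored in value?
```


fib(4)
= fib(3) + fib(2)
= (fib(2) + fib(1)) + fib(2)
Computing bottom-up: fib(0)=0, fib(1)=1, fib(2)=1, fib(3)=2, fib(4)=3
= 3


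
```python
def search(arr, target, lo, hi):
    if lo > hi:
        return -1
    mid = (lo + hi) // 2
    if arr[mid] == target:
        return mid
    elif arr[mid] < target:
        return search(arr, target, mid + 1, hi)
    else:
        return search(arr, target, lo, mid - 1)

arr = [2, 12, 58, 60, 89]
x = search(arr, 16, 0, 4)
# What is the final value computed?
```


search(arr, 16, 0, 4)
lo=0, hi=4, mid=2, arr[mid]=58
58 > 16, search left half
lo=0, hi=1, mid=0, arr[mid]=2
2 < 16, search right half
lo=1, hi=1, mid=1, arr[mid]=12
12 < 16, search right half
lo > hi, target not found, return -1
= -1


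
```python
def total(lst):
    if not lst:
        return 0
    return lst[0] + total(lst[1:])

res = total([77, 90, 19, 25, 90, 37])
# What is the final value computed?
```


total([77, 90, 19, 25, 90, 37])
= 77 + total([90, 19, 25, 90, 37])
= 77 + 90 + total([19, 25, 90, 37])
= 77 + 90 + 19 + total([25, 90, 37])
= 77 + 90 + 19 + 25 + total([90, 37])
= 77 + 90 + 19 + 25 + 90 + total([37])
= 77 + 90 + 19 + 25 + 90 + 37 + total([])
= 77 + 90 + 19 + 25 + 90 + 37 + 0
= 338


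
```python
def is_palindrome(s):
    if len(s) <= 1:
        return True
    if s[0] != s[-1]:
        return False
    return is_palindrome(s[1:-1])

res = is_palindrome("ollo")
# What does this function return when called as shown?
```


is_palindrome("ollo")
"ollo": s[0]='o' == s[-1]='o' -> is_palindrome("ll")
"ll": s[0]='l' == s[-1]='l' -> is_palindrome("")
"": len <= 1 -> True
= True


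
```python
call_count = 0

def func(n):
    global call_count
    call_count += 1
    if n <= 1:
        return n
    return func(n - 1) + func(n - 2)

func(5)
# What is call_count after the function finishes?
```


func(5) calls func(4) and func(3); each non-base call branches into two more.
Let C(k) = total number of calls made by func(k), including the call to func(k) itself.
Base cases: C(0) = 1, C(1) = 1
Recurrence: C(k) = 1 + C(k-1) + C(k-2)
  C(2) = 1 + C(1) + C(0) = 1 + 1 + 1 = 3
  C(3) = 1 + C(2) + C(1) = 1 + 3 + 1 = 5
  C(4) = 1 + C(3) + C(2) = 1 + 5 + 3 = 9
  C(5) = 1 + C(4) + C(3) = 1 + 9 + 5 = 15
Total calls = C(5) = 15


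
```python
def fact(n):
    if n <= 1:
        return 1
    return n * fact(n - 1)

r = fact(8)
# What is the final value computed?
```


fact(8)
= 8 * fact(7)
= 8 * 7 * fact(6)
= 8 * 7 * 6 * fact(5)
= 8 * 7 * 6 * 5 * fact(4)
= 8 * 7 * 6 * 5 * 4 * fact(3)
= 8 * 7 * 6 * 5 * 4 * 3 * fact(2)
= 8 * 7 * 6 * 5 * 4 * 3 * 2 * fact(1)
= 8 * 7 * 6 * 5 * 4 * 3 * 2 * 1
= 40320


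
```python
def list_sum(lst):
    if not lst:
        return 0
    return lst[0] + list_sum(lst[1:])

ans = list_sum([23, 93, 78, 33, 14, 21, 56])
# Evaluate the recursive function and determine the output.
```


list_sum([23, 93, 78, 33, 14, 21, 56])
= 23 + list_sum([93, 78, 33, 14, 21, 56])
= 23 + 93 + list_sum([78, 33, 14, 21, 56])
= 23 + 93 + 78 + list_sum([33, 14, 21, 56])
= 23 + 93 + 78 + 33 + list_sum([14, 21, 56])
= 23 + 93 + 78 + 33 + 14 + list_sum([21, 56])
= 23 + 93 + 78 + 33 + 14 + 21 + list_sum([56])
= 23 + 93 + 78 + 33 + 14 + 21 + 56 + list_sum([])
= 23 + 93 + 78 + 33 + 14 + 21 + 56 + 0
= 318


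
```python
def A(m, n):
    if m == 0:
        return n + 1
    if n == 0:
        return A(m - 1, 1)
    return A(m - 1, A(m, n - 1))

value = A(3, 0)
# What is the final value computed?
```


A(3, 0)
n == 0: return A(2, 1)
= A(2, 1) = 5
= 5


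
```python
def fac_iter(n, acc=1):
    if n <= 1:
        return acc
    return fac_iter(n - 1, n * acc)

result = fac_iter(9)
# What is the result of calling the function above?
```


fac_iter(9, 1)
= fac_iter(8, 9 * 1) = fac_iter(8, 9)
= fac_iter(7, 8 * 9) = fac_iter(7, 72)
= fac_iter(6, 7 * 72) = fac_iter(6, 504)
= fac_iter(5, 6 * 504) = fac_iter(5, 3024)
= fac_iter(4, 5 * 3024) = fac_iter(4, 15120)
= fac_iter(3, 4 * 15120) = fac_iter(3, 60480)
= fac_iter(2, 3 * 60480) = fac_iter(2, 181440)
= fac_iter(1, 2 * 181440) = fac_iter(1, 362880)
n <= 1, return acc = 362880


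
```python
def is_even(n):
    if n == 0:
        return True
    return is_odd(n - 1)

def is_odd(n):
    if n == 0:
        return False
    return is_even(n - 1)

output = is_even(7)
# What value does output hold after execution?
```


is_even(7)
= is_odd(6)
= is_even(5)
= is_odd(4)
= is_even(3)
= is_odd(2)
= is_even(1)
= is_odd(0)
n == 0: return False
= False


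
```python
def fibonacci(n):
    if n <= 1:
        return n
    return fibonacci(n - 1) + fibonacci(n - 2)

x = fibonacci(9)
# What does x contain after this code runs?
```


fibonacci(9)
= fibonacci(8) + fibonacci(7)
= (fibonacci(7) + fibonacci(6)) + fibonacci(7)
Computing bottom-up: fibonacci(0)=0, fibonacci(1)=1, fibonacci(2)=1, fibonacci(3)=2, fibonacci(4)=3, fibonacci(5)=5, fibonacci(6)=8, fibonacci(7)=13, fibonacci(8)=21, fibonacci(9)=34
= 34


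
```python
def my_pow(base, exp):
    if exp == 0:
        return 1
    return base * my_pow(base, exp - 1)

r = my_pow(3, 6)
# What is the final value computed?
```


my_pow(3, 6)
= 3 * my_pow(3, 5)
= 3 * 3 * my_pow(3, 4)
= 3 * 3 * 3 * my_pow(3, 3)
= 3 * 3 * 3 * 3 * my_pow(3, 2)
= 3 * 3 * 3 * 3 * 3 * my_pow(3, 1)
= 3 * 3 * 3 * 3 * 3 * 3 * my_pow(3, 0)
= 3 * 3 * 3 * 3 * 3 * 3 * 1
= 729


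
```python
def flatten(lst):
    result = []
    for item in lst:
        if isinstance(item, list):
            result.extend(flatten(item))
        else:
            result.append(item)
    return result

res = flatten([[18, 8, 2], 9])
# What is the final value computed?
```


flatten([[18, 8, 2], 9])
Processing each element:
  [18, 8, 2] is a list -> flatten recursively -> [18, 8, 2]
  9 is not a list -> append 9
= [18, 8, 2, 9]


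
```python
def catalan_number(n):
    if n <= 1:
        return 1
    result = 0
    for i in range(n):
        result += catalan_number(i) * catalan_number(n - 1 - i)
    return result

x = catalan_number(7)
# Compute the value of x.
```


catalan_number(7)
= sum of catalan_number(i) * catalan_number(7-1-i) for i in 0..6
First compute sub-values bottom-up:
  catalan_number(0) = 1, catalan_number(1) = 1
  catalan_number(2) = 1*1 + 1*1 = 2
  catalan_number(3) = 1*2 + 1*1 + 2*1 = 5
  catalan_number(4) = 1*5 + 1*2 + 2*1 + 5*1 = 14
  catalan_number(5) = 1*14 + 1*5 + 2*2 + 5*1 + 14*1 = 42
  catalan_number(6) = 1*42 + 1*14 + 2*5 + 5*2 + 14*1 + 42*1 = 132
Now catalan_number(7):
  catalan_number(0)*catalan_number(6) = 1*132 = 132
  catalan_number(1)*catalan_number(5) = 1*42 = 42
  catalan_number(2)*catalan_number(4) = 2*14 = 28
  catalan_number(3)*catalan_number(3) = 5*5 = 25
  catalan_number(4)*catalan_number(2) = 14*2 = 28
  catalan_number(5)*catalan_number(1) = 42*1 = 42
  catalan_number(6)*catalan_number(0) = 132*1 = 132
= 132 + 42 + 28 + 25 + 28 + 42 + 132
= 429


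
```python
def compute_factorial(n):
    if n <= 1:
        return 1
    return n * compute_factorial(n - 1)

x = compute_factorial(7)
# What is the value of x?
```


compute_factorial(7)
= 7 * compute_factorial(6)
= 7 * 6 * compute_factorial(5)
= 7 * 6 * 5 * compute_factorial(4)
= 7 * 6 * 5 * 4 * compute_factorial(3)
= 7 * 6 * 5 * 4 * 3 * compute_factorial(2)
= 7 * 6 * 5 * 4 * 3 * 2 * compute_factorial(1)
= 7 * 6 * 5 * 4 * 3 * 2 * 1
= 5040


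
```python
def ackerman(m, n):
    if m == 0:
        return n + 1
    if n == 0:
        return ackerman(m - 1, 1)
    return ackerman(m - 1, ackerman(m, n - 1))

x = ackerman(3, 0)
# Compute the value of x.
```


ackerman(3, 0)
n == 0: return ackerman(2, 1)
= ackerman(2, 1) = 5
= 5


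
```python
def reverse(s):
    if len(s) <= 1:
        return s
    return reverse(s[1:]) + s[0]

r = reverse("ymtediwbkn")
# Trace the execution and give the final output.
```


reverse("ymtediwbkn")
= reverse("mtediwbkn") + "y"
= reverse("tediwbkn") + "m" + "y"
= reverse("ediwbkn") + "t" + "m" + "y"
= reverse("diwbkn") + "e" + "t" + "m" + "y"
= reverse("iwbkn") + "d" + "e" + "t" + "m" + "y"
= reverse("wbkn") + "i" + "d" + "e" + "t" + "m" + "y"
= reverse("bkn") + "w" + "i" + "d" + "e" + "t" + "m" + "y"
= reverse("kn") + "b" + "w" + "i" + "d" + "e" + "t" + "m" + "y"
= reverse("n") + "k" + "b" + "w" + "i" + "d" + "e" + "t" + "m" + "y"
= "n" + "k" + "b" + "w" + "i" + "d" + "e" + "t" + "m" + "y"
= "nkbwidetmy"


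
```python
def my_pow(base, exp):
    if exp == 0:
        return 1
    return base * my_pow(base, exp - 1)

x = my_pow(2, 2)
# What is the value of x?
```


my_pow(2, 2)
= 2 * my_pow(2, 1)
= 2 * 2 * my_pow(2, 0)
= 2 * 2 * 1
= 4


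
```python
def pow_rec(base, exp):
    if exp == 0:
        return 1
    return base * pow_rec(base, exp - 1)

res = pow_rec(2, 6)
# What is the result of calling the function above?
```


pow_rec(2, 6)
= 2 * pow_rec(2, 5)
= 2 * 2 * pow_rec(2, 4)
= 2 * 2 * 2 * pow_rec(2, 3)
= 2 * 2 * 2 * 2 * pow_rec(2, 2)
= 2 * 2 * 2 * 2 * 2 * pow_rec(2, 1)
= 2 * 2 * 2 * 2 * 2 * 2 * pow_rec(2, 0)
= 2 * 2 * 2 * 2 * 2 * 2 * 1
= 64


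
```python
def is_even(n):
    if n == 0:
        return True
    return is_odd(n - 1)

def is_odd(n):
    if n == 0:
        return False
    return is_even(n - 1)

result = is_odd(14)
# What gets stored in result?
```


is_odd(14)
= is_even(13)
= is_odd(12)
= is_even(11)
= is_odd(10)
= is_even(9)
= is_odd(8)
= is_even(7)
= is_odd(6)
= is_even(5)
= is_odd(4)
= is_even(3)
= is_odd(2)
= is_even(1)
= is_odd(0)
n == 0: return False
= False


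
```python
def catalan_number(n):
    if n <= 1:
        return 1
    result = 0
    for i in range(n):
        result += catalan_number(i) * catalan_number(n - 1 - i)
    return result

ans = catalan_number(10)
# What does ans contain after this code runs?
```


catalan_number(10)
= sum of catalan_number(i) * catalan_number(10-1-i) for i in 0..9
First compute sub-values bottom-up:
  catalan_number(0) = 1, catalan_number(1) = 1
  catalan_number(2) = 1*1 + 1*1 = 2
  catalan_number(3) = 1*2 + 1*1 + 2*1 = 5
  catalan_number(4) = 1*5 + 1*2 + 2*1 + 5*1 = 14
  catalan_number(5) = 1*14 + 1*5 + 2*2 + 5*1 + 14*1 = 42
  catalan_number(6) = 1*42 + 1*14 + 2*5 + 5*2 + 14*1 + 42*1 = 132
  catalan_number(7) = 1*132 + 1*42 + 2*14 + 5*5 + 14*2 + 42*1 + 132*1 = 429
  catalan_number(8) = 1*429 + 1*132 + 2*42 + 5*14 + 14*5 + 42*2 + 132*1 + 429*1 = 1430
  catalan_number(9) = 1*1430 + 1*429 + 2*132 + 5*42 + 14*14 + 42*5 + 132*2 + 429*1 + 1430*1 = 4862
Now catalan_number(10):
  catalan_number(0)*catalan_number(9) = 1*4862 = 4862
  catalan_number(1)*catalan_number(8) = 1*1430 = 1430
  catalan_number(2)*catalan_number(7) = 2*429 = 858
  catalan_number(3)*catalan_number(6) = 5*132 = 660
  catalan_number(4)*catalan_number(5) = 14*42 = 588
  catalan_number(5)*catalan_number(4) = 42*14 = 588
  catalan_number(6)*catalan_number(3) = 132*5 = 660
  catalan_number(7)*catalan_number(2) = 429*2 = 858
  catalan_number(8)*catalan_number(1) = 1430*1 = 1430
  catalan_number(9)*catalan_number(0) = 4862*1 = 4862
= 4862 + 1430 + 858 + 660 + 588 + 588 + 660 + 858 + 1430 + 4862
= 16796


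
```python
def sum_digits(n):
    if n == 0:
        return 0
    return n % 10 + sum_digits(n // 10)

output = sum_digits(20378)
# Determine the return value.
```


sum_digits(20378)
= 8 + sum_digits(2037)
= 8 + 7 + sum_digits(203)
= 8 + 7 + 3 + sum_digits(20)
= 8 + 7 + 3 + 0 + sum_digits(2)
= 8 + 7 + 3 + 0 + 2 + sum_digits(0)
= 8 + 7 + 3 + 0 + 2 + 0
= 20


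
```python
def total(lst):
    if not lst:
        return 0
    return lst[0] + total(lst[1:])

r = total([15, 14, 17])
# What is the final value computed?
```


total([15, 14, 17])
= 15 + total([14, 17])
= 15 + 14 + total([17])
= 15 + 14 + 17 + total([])
= 15 + 14 + 17 + 0
= 46


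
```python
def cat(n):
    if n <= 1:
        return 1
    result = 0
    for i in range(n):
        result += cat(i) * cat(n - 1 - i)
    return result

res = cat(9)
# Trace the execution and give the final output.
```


cat(9)
= sum of cat(i) * cat(9-1-i) for i in 0..8
First compute sub-values bottom-up:
  cat(0) = 1, cat(1) = 1
  cat(2) = 1*1 + 1*1 = 2
  cat(3) = 1*2 + 1*1 + 2*1 = 5
  cat(4) = 1*5 + 1*2 + 2*1 + 5*1 = 14
  cat(5) = 1*14 + 1*5 + 2*2 + 5*1 + 14*1 = 42
  cat(6) = 1*42 + 1*14 + 2*5 + 5*2 + 14*1 + 42*1 = 132
  cat(7) = 1*132 + 1*42 + 2*14 + 5*5 + 14*2 + 42*1 + 132*1 = 429
  cat(8) = 1*429 + 1*132 + 2*42 + 5*14 + 14*5 + 42*2 + 132*1 + 429*1 = 1430
Now cat(9):
  cat(0)*cat(8) = 1*1430 = 1430
  cat(1)*cat(7) = 1*429 = 429
  cat(2)*cat(6) = 2*132 = 264
  cat(3)*cat(5) = 5*42 = 210
  cat(4)*cat(4) = 14*14 = 196
  cat(5)*cat(3) = 42*5 = 210
  cat(6)*cat(2) = 132*2 = 264
  cat(7)*cat(1) = 429*1 = 429
  cat(8)*cat(0) = 1430*1 = 1430
= 1430 + 429 + 264 + 210 + 196 + 210 + 264 + 429 + 1430
= 4862


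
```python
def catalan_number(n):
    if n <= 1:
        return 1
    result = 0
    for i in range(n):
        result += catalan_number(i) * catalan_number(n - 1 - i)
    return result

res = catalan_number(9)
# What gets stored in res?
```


catalan_number(9)
= sum of catalan_number(i) * catalan_number(9-1-i) for i in 0..8
First compute sub-values bottom-up:
  catalan_number(0) = 1, catalan_number(1) = 1
  catalan_number(2) = 1*1 + 1*1 = 2
  catalan_number(3) = 1*2 + 1*1 + 2*1 = 5
  catalan_number(4) = 1*5 + 1*2 + 2*1 + 5*1 = 14
  catalan_number(5) = 1*14 + 1*5 + 2*2 + 5*1 + 14*1 = 42
  catalan_number(6) = 1*42 + 1*14 + 2*5 + 5*2 + 14*1 + 42*1 = 132
  catalan_number(7) = 1*132 + 1*42 + 2*14 + 5*5 + 14*2 + 42*1 + 132*1 = 429
  catalan_number(8) = 1*429 + 1*132 + 2*42 + 5*14 + 14*5 + 42*2 + 132*1 + 429*1 = 1430
Now catalan_number(9):
  catalan_number(0)*catalan_number(8) = 1*1430 = 1430
  catalan_number(1)*catalan_number(7) = 1*429 = 429
  catalan_number(2)*catalan_number(6) = 2*132 = 264
  catalan_number(3)*catalan_number(5) = 5*42 = 210
  catalan_number(4)*catalan_number(4) = 14*14 = 196
  catalan_number(5)*catalan_number(3) = 42*5 = 210
  catalan_number(6)*catalan_number(2) = 132*2 = 264
  catalan_number(7)*catalan_number(1) = 429*1 = 429
  catalan_number(8)*catalan_number(0) = 1430*1 = 1430
= 1430 + 429 + 264 + 210 + 196 + 210 + 264 + 429 + 1430
= 4862


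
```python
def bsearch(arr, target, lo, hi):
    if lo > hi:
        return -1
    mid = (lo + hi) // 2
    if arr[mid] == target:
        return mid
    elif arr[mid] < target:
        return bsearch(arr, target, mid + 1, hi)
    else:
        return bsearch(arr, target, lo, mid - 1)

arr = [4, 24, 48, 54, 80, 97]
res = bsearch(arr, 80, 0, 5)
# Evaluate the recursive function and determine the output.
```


bsearch(arr, 80, 0, 5)
lo=0, hi=5, mid=2, arr[mid]=48
48 < 80, search right half
lo=3, hi=5, mid=4, arr[mid]=80
arr[4] == 80, found at index 4
= 4


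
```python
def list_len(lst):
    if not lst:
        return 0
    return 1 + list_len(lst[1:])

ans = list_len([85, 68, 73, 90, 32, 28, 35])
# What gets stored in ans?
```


list_len([85, 68, 73, 90, 32, 28, 35])
= 1 + list_len([68, 73, 90, 32, 28, 35])
= 1 + 1 + list_len([73, 90, 32, 28, 35])
= 1 + 1 + 1 + list_len([90, 32, 28, 35])
= 1 + 1 + 1 + 1 + list_len([32, 28, 35])
= 1 + 1 + 1 + 1 + 1 + list_len([28, 35])
= 1 + 1 + 1 + 1 + 1 + 1 + list_len([35])
= 1 + 1 + 1 + 1 + 1 + 1 + 1 + list_len([])
= 1 + 1 + 1 + 1 + 1 + 1 + 1 + 0
= 7


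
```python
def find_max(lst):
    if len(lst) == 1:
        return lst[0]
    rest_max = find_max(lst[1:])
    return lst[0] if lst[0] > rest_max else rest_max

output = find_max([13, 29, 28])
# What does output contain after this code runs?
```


find_max([13, 29, 28])
= compare 13 with find_max([29, 28])
= compare 29 with find_max([28])
Base: find_max([28]) = 28
compare 29 with 28: max = 29
compare 13 with 29: max = 29
= 29


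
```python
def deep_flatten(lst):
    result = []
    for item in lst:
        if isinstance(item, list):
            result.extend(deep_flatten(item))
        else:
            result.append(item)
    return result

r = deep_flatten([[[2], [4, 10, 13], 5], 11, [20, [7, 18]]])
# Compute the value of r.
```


deep_flatten([[[2], [4, 10, 13], 5], 11, [20, [7, 18]]])
Processing each element:
  [[2], [4, 10, 13], 5] is a list -> deep_flatten recursively -> [2, 4, 10, 13, 5]
  11 is not a list -> append 11
  [20, [7, 18]] is a list -> deep_flatten recursively -> [20, 7, 18]
= [2, 4, 10, 13, 5, 11, 20, 7, 18]


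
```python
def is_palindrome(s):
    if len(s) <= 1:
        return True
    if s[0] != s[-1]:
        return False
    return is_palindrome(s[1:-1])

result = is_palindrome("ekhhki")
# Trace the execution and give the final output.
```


is_palindrome("ekhhki")
"ekhhki": s[0]='e' != s[-1]='i' -> False
= False


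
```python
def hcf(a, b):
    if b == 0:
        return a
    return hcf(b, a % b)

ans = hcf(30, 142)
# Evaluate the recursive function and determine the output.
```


hcf(30, 142)
= hcf(142, 30 % 142) = hcf(142, 30)
= hcf(30, 142 % 30) = hcf(30, 22)
= hcf(22, 30 % 22) = hcf(22, 8)
= hcf(8, 22 % 8) = hcf(8, 6)
= hcf(6, 8 % 6) = hcf(6, 2)
= hcf(2, 6 % 2) = hcf(2, 0)
b == 0, return a = 2


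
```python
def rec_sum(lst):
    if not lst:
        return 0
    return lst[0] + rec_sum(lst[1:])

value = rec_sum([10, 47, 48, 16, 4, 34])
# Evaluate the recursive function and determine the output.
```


rec_sum([10, 47, 48, 16, 4, 34])
= 10 + rec_sum([47, 48, 16, 4, 34])
= 10 + 47 + rec_sum([48, 16, 4, 34])
= 10 + 47 + 48 + rec_sum([16, 4, 34])
= 10 + 47 + 48 + 16 + rec_sum([4, 34])
= 10 + 47 + 48 + 16 + 4 + rec_sum([34])
= 10 + 47 + 48 + 16 + 4 + 34 + rec_sum([])
= 10 + 47 + 48 + 16 + 4 + 34 + 0
= 159


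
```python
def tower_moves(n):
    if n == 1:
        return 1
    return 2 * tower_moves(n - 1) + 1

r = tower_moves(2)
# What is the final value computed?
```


tower_moves(2)
= 2 * tower_moves(1) + 1
Now compute bottom-up:
tower_moves(1) = 1
tower_moves(2) = 2 * 1 + 1 = 3
= 3


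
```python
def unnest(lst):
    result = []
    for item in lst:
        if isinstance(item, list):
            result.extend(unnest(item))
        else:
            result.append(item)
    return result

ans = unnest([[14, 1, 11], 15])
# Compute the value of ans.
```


unnest([[14, 1, 11], 15])
Processing each element:
  [14, 1, 11] is a list -> unnest recursively -> [14, 1, 11]
  15 is not a list -> append 15
= [14, 1, 11, 15]


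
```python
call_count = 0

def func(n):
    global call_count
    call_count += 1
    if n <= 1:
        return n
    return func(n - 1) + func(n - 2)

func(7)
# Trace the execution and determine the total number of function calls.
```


func(7) calls func(6) and func(5); each non-base call branches into two more.
Let C(k) = total number of calls made by func(k), including the call to func(k) itself.
Base cases: C(0) = 1, C(1) = 1
Recurrence: C(k) = 1 + C(k-1) + C(k-2)
  C(2) = 1 + C(1) + C(0) = 1 + 1 + 1 = 3
  C(3) = 1 + C(2) + C(1) = 1 + 3 + 1 = 5
  C(4) = 1 + C(3) + C(2) = 1 + 5 + 3 = 9
  C(5) = 1 + C(4) + C(3) = 1 + 9 + 5 = 15
  C(6) = 1 + C(5) + C(4) = 1 + 15 + 9 = 25
  C(7) = 1 + C(6) + C(5) = 1 + 25 + 15 = 41
Total calls = C(7) = 41


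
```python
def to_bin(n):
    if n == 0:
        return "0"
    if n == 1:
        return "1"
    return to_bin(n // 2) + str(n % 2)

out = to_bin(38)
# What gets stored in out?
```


to_bin(38)
= to_bin(19) + "0"
= to_bin(9) + "1" + "0"
= to_bin(4) + "1" + "1" + "0"
= to_bin(2) + "0" + "1" + "1" + "0"
= to_bin(1) + "0" + "0" + "1" + "1" + "0"
= "1" + "0" + "0" + "1" + "1" + "0"
= "100110"


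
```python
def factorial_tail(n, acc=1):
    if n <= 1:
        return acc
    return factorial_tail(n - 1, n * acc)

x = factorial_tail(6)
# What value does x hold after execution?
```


factorial_tail(6, 1)
= factorial_tail(5, 6 * 1) = factorial_tail(5, 6)
= factorial_tail(4, 5 * 6) = factorial_tail(4, 30)
= factorial_tail(3, 4 * 30) = factorial_tail(3, 120)
= factorial_tail(2, 3 * 120) = factorial_tail(2, 360)
= factorial_tail(1, 2 * 360) = factorial_tail(1, 720)
n <= 1, return acc = 720


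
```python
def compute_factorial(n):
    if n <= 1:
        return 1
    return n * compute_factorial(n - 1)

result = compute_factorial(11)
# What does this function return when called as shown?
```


compute_factorial(11)
= 11 * compute_factorial(10)
= 11 * 10 * compute_factorial(9)
= 11 * 10 * 9 * compute_factorial(8)
= 11 * 10 * 9 * 8 * compute_factorial(7)
= 11 * 10 * 9 * 8 * 7 * compute_factorial(6)
= 11 * 10 * 9 * 8 * 7 * 6 * compute_factorial(5)
= 11 * 10 * 9 * 8 * 7 * 6 * 5 * compute_factorial(4)
= 11 * 10 * 9 * 8 * 7 * 6 * 5 * 4 * compute_factorial(3)
= 11 * 10 * 9 * 8 * 7 * 6 * 5 * 4 * 3 * compute_factorial(2)
= 11 * 10 * 9 * 8 * 7 * 6 * 5 * 4 * 3 * 2 * compute_factorial(1)
= 11 * 10 * 9 * 8 * 7 * 6 * 5 * 4 * 3 * 2 * 1
= 39916800


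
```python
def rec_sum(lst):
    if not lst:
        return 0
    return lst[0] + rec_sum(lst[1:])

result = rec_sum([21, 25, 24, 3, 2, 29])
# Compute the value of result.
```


rec_sum([21, 25, 24, 3, 2, 29])
= 21 + rec_sum([25, 24, 3, 2, 29])
= 21 + 25 + rec_sum([24, 3, 2, 29])
= 21 + 25 + 24 + rec_sum([3, 2, 29])
= 21 + 25 + 24 + 3 + rec_sum([2, 29])
= 21 + 25 + 24 + 3 + 2 + rec_sum([29])
= 21 + 25 + 24 + 3 + 2 + 29 + rec_sum([])
= 21 + 25 + 24 + 3 + 2 + 29 + 0
= 104


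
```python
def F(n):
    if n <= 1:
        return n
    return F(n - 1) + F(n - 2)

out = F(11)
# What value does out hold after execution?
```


F(11)
= F(10) + F(9)
= (F(9) + F(8)) + F(9)
Computing bottom-up: F(0)=0, F(1)=1, F(2)=1, F(3)=2, F(4)=3, F(5)=5, F(6)=8, F(7)=13, F(8)=21, F(9)=34, F(10)=55, F(11)=89
= 89


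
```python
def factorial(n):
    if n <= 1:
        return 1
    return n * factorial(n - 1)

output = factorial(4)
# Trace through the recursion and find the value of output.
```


factorial(4)
= 4 * factorial(3)
= 4 * 3 * factorial(2)
= 4 * 3 * 2 * factorial(1)
= 4 * 3 * 2 * 1
= 24


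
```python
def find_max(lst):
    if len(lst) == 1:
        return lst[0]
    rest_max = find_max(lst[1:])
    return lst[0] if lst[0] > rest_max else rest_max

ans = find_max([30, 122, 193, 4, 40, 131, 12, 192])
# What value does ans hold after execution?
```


find_max([30, 122, 193, 4, 40, 131, 12, 192])
= compare 30 with find_max([122, 193, 4, 40, 131, 12, 192])
= compare 122 with find_max([193, 4, 40, 131, 12, 192])
= compare 193 with find_max([4, 40, 131, 12, 192])
= compare 4 with find_max([40, 131, 12, 192])
= compare 40 with find_max([131, 12, 192])
= compare 131 with find_max([12, 192])
= compare 12 with find_max([192])
Base: find_max([192]) = 192
compare 12 with 192: max = 192
compare 131 with 192: max = 192
compare 40 with 192: max = 192
compare 4 with 192: max = 192
compare 193 with 192: max = 193
compare 122 with 193: max = 193
compare 30 with 193: max = 193
= 193


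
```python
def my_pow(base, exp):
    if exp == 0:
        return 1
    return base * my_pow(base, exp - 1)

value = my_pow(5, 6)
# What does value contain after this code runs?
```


my_pow(5, 6)
= 5 * my_pow(5, 5)
= 5 * 5 * my_pow(5, 4)
= 5 * 5 * 5 * my_pow(5, 3)
= 5 * 5 * 5 * 5 * my_pow(5, 2)
= 5 * 5 * 5 * 5 * 5 * my_pow(5, 1)
= 5 * 5 * 5 * 5 * 5 * 5 * my_pow(5, 0)
= 5 * 5 * 5 * 5 * 5 * 5 * 1
= 15625


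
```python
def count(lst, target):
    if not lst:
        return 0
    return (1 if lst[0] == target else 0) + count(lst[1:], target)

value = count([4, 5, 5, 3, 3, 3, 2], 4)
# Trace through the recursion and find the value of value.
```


count([4, 5, 5, 3, 3, 3, 2], 4)
lst[0]=4 == 4: 1 + count([5, 5, 3, 3, 3, 2], 4)
lst[0]=5 != 4: 0 + count([5, 3, 3, 3, 2], 4)
lst[0]=5 != 4: 0 + count([3, 3, 3, 2], 4)
lst[0]=3 != 4: 0 + count([3, 3, 2], 4)
lst[0]=3 != 4: 0 + count([3, 2], 4)
lst[0]=3 != 4: 0 + count([2], 4)
lst[0]=2 != 4: 0 + count([], 4)
= 1


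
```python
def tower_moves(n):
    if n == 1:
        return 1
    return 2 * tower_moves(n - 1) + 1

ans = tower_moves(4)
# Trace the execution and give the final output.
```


tower_moves(4)
= 2 * tower_moves(3) + 1
= 2 * (2 * tower_moves(2) + 1) + 1
= 2 * (2 * (2 * tower_moves(1) + 1) + 1) + 1
Now compute bottom-up:
tower_moves(1) = 1
tower_moves(2) = 2 * 1 + 1 = 3
tower_moves(3) = 2 * 3 + 1 = 7
tower_moves(4) = 2 * 7 + 1 = 15
= 15


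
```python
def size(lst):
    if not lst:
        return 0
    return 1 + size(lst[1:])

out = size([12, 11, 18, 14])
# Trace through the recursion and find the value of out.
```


size([12, 11, 18, 14])
= 1 + size([11, 18, 14])
= 1 + 1 + size([18, 14])
= 1 + 1 + 1 + size([14])
= 1 + 1 + 1 + 1 + size([])
= 1 + 1 + 1 + 1 + 0
= 4


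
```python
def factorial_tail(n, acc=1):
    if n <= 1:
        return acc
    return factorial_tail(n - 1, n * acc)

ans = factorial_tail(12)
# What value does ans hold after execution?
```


factorial_tail(12, 1)
= factorial_tail(11, 12 * 1) = factorial_tail(11, 12)
= factorial_tail(10, 11 * 12) = factorial_tail(10, 132)
= factorial_tail(9, 10 * 132) = factorial_tail(9, 1320)
= factorial_tail(8, 9 * 1320) = factorial_tail(8, 11880)
= factorial_tail(7, 8 * 11880) = factorial_tail(7, 95040)
= factorial_tail(6, 7 * 95040) = factorial_tail(6, 665280)
= factorial_tail(5, 6 * 665280) = factorial_tail(5, 3991680)
= factorial_tail(4, 5 * 3991680) = factorial_tail(4, 19958400)
= factorial_tail(3, 4 * 19958400) = factorial_tail(3, 79833600)
= factorial_tail(2, 3 * 79833600) = factorial_tail(2, 239500800)
= factorial_tail(1, 2 * 239500800) = factorial_tail(1, 479001600)
n <= 1, return acc = 479001600


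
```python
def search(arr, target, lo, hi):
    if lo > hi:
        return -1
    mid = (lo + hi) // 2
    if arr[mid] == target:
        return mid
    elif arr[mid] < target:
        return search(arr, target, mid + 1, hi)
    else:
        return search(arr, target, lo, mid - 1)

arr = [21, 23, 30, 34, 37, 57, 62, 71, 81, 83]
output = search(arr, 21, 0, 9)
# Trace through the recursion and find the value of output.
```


search(arr, 21, 0, 9)
lo=0, hi=9, mid=4, arr[mid]=37
37 > 21, search left half
lo=0, hi=3, mid=1, arr[mid]=23
23 > 21, search left half
lo=0, hi=0, mid=0, arr[mid]=21
arr[0] == 21, found at index 0
= 0


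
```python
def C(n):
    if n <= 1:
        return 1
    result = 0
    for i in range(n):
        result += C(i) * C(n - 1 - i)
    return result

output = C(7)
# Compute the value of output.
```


C(7)
= sum of C(i) * C(7-1-i) for i in 0..6
First compute sub-values bottom-up:
  C(0) = 1, C(1) = 1
  C(2) = 1*1 + 1*1 = 2
  C(3) = 1*2 + 1*1 + 2*1 = 5
  C(4) = 1*5 + 1*2 + 2*1 + 5*1 = 14
  C(5) = 1*14 + 1*5 + 2*2 + 5*1 + 14*1 = 42
  C(6) = 1*42 + 1*14 + 2*5 + 5*2 + 14*1 + 42*1 = 132
Now C(7):
  C(0)*C(6) = 1*132 = 132
  C(1)*C(5) = 1*42 = 42
  C(2)*C(4) = 2*14 = 28
  C(3)*C(3) = 5*5 = 25
  C(4)*C(2) = 14*2 = 28
  C(5)*C(1) = 42*1 = 42
  C(6)*C(0) = 132*1 = 132
= 132 + 42 + 28 + 25 + 28 + 42 + 132
= 429


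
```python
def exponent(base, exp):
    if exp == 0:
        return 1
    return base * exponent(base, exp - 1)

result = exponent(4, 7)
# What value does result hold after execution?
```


exponent(4, 7)
= 4 * exponent(4, 6)
= 4 * 4 * exponent(4, 5)
= 4 * 4 * 4 * exponent(4, 4)
= 4 * 4 * 4 * 4 * exponent(4, 3)
= 4 * 4 * 4 * 4 * 4 * exponent(4, 2)
= 4 * 4 * 4 * 4 * 4 * 4 * exponent(4, 1)
= 4 * 4 * 4 * 4 * 4 * 4 * 4 * exponent(4, 0)
= 4 * 4 * 4 * 4 * 4 * 4 * 4 * 1
= 16384


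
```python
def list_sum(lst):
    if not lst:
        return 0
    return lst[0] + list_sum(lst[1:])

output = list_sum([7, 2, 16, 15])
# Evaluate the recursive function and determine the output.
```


list_sum([7, 2, 16, 15])
= 7 + list_sum([2, 16, 15])
= 7 + 2 + list_sum([16, 15])
= 7 + 2 + 16 + list_sum([15])
= 7 + 2 + 16 + 15 + list_sum([])
= 7 + 2 + 16 + 15 + 0
= 40


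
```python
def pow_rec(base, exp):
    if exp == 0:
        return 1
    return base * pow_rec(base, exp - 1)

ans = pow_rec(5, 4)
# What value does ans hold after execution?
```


pow_rec(5, 4)
= 5 * pow_rec(5, 3)
= 5 * 5 * pow_rec(5, 2)
= 5 * 5 * 5 * pow_rec(5, 1)
= 5 * 5 * 5 * 5 * pow_rec(5, 0)
= 5 * 5 * 5 * 5 * 1
= 625


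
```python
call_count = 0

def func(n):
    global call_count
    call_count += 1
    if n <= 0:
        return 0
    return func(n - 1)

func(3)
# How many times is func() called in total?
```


func(3) calls func(2) calls ... calls func(0)
Total calls: 3 + 1 (for base case) = 4


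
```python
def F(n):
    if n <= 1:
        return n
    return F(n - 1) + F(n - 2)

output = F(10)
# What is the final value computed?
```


F(10)
= F(9) + F(8)
= (F(8) + F(7)) + F(8)
Computing bottom-up: F(0)=0, F(1)=1, F(2)=1, F(3)=2, F(4)=3, F(5)=5, F(6)=8, F(7)=13, F(8)=21, F(9)=34, F(10)=55
= 55


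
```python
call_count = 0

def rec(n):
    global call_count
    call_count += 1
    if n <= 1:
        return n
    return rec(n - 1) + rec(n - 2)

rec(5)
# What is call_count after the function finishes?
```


rec(5) calls rec(4) and rec(3); each non-base call branches into two more.
Let C(k) = total number of calls made by rec(k), including the call to rec(k) itself.
Base cases: C(0) = 1, C(1) = 1
Recurrence: C(k) = 1 + C(k-1) + C(k-2)
  C(2) = 1 + C(1) + C(0) = 1 + 1 + 1 = 3
  C(3) = 1 + C(2) + C(1) = 1 + 3 + 1 = 5
  C(4) = 1 + C(3) + C(2) = 1 + 5 + 3 = 9
  C(5) = 1 + C(4) + C(3) = 1 + 9 + 5 = 15
Total calls = C(5) = 15


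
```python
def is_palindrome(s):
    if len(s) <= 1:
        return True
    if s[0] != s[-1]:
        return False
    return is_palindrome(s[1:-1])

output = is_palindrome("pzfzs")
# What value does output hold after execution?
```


is_palindrome("pzfzs")
"pzfzs": s[0]='p' != s[-1]='s' -> False
= False


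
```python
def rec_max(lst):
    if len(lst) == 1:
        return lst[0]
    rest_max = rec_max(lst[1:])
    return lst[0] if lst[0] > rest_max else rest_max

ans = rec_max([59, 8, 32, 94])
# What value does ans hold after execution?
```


rec_max([59, 8, 32, 94])
= compare 59 with rec_max([8, 32, 94])
= compare 8 with rec_max([32, 94])
= compare 32 with rec_max([94])
Base: rec_max([94]) = 94
compare 32 with 94: max = 94
compare 8 with 94: max = 94
compare 59 with 94: max = 94
= 94


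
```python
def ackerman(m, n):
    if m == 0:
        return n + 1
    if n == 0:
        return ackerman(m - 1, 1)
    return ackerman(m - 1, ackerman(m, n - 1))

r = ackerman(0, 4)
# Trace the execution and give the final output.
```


ackerman(0, 4)
m == 0: return 4 + 1 = 5
= 5


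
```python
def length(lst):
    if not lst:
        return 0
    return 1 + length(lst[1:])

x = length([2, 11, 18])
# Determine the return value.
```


length([2, 11, 18])
= 1 + length([11, 18])
= 1 + 1 + length([18])
= 1 + 1 + 1 + length([])
= 1 + 1 + 1 + 0
= 3


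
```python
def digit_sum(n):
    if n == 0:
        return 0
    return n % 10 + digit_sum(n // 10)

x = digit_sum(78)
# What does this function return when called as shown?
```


digit_sum(78)
= 8 + digit_sum(7)
= 8 + 7 + digit_sum(0)
= 8 + 7 + 0
= 15


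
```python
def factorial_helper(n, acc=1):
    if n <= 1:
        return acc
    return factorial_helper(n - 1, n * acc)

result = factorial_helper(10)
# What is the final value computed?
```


factorial_helper(10, 1)
= factorial_helper(9, 10 * 1) = factorial_helper(9, 10)
= factorial_helper(8, 9 * 10) = factorial_helper(8, 90)
= factorial_helper(7, 8 * 90) = factorial_helper(7, 720)
= factorial_helper(6, 7 * 720) = factorial_helper(6, 5040)
= factorial_helper(5, 6 * 5040) = factorial_helper(5, 30240)
= factorial_helper(4, 5 * 30240) = factorial_helper(4, 151200)
= factorial_helper(3, 4 * 151200) = factorial_helper(3, 604800)
= factorial_helper(2, 3 * 604800) = factorial_helper(2, 1814400)
= factorial_helper(1, 2 * 1814400) = factorial_helper(1, 3628800)
n <= 1, return acc = 3628800


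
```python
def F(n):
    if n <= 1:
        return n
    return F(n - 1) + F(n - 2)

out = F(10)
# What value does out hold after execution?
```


F(10)
= F(9) + F(8)
= (F(8) + F(7)) + F(8)
Computing bottom-up: F(0)=0, F(1)=1, F(2)=1, F(3)=2, F(4)=3, F(5)=5, F(6)=8, F(7)=13, F(8)=21, F(9)=34, F(10)=55
= 55


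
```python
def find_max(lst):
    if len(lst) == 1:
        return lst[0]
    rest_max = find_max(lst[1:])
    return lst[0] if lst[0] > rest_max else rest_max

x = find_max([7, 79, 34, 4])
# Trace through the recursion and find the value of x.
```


find_max([7, 79, 34, 4])
= compare 7 with find_max([79, 34, 4])
= compare 79 with find_max([34, 4])
= compare 34 with find_max([4])
Base: find_max([4]) = 4
compare 34 with 4: max = 34
compare 79 with 34: max = 79
compare 7 with 79: max = 79
= 79


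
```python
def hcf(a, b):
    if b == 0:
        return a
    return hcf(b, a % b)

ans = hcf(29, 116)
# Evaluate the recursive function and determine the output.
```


hcf(29, 116)
= hcf(116, 29 % 116) = hcf(116, 29)
= hcf(29, 116 % 29) = hcf(29, 0)
b == 0, return a = 29
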